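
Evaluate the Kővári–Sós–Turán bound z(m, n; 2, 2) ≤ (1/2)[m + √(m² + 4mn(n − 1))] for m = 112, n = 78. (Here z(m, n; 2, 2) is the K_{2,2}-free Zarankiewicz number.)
z(112, 78; 2, 2) ≤ (1/2)[112 + √(112² + 4·112·78·77)] = (1/2)[112 + √2703232] = 878.0754

Kővári–Sós–Turán: let r_1, ..., r_112 be the row sums and z = Σ r_i the total number of 1s. Each pair of columns can share at most one row with both entries 1 (else a 2×2 all-ones block appears), so Σ_i C(r_i, 2) ≤ C(78, 2) = 3003. By convexity Σ_i C(r_i, 2) ≥ 112·C(z/112, 2) = z(z − 112)/(2·112), giving z² − 112z − 112·78·77 ≤ 0 and hence z ≤ (1/2)[112 + √(12544 + 4·672672)] = (1/2)[112 + √2703232] ≈ (1/2)(112 + 1644.1508) = 878.0754.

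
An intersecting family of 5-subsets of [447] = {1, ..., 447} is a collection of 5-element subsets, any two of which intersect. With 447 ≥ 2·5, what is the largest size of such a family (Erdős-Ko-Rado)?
max |F| = C(446, 4) = 1626560885

The Erdős-Ko-Rado theorem states: for n ≥ 2k, an intersecting family of k-subsets of an n-element set has size at most C(n − 1, k − 1), with equality for 'star' families {A ⊆ [n] : |A| = k, i ∈ A} (fix an element i). For n = 447, k = 5: C(446, 4) = 1626560885.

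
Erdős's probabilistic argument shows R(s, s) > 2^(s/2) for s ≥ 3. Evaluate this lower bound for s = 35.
2^(35/2) = 185363.8; so R(35, 35) > 185363.8

Colour each edge of K_n uniformly at random with red/blue. The expected number of monochromatic K_35 is C(n, 35) · 2 · 2^(−C(35,2)). If C(n, 35) · 2^(1 − C(35,2)) < 1, then with positive probability no monochromatic K_35 exists, so R(35, 35) > n. The standard estimate C(n, 35) ≤ n^35/35! shows this inequality holds whenever n ≤ 2^(35/2) (since 35! · 2^(C(35,2) − 1) > 2^(35^2/2) ≥ n^35). Hence R(35, 35) > 2^(35/2) = 185363.8.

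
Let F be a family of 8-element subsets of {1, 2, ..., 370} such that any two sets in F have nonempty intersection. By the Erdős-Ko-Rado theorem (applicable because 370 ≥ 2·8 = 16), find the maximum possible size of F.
max |F| = C(369, 7) = 174538673574408

Erdős-Ko-Rado (1961): when n ≥ 2k, max |F| = C(n−1, k−1). The bound is attained by the star {A : i ∈ A} for any fixed i ∈ [n]. Here C(370−1, 8−1) = C(369, 7) = 174538673574408.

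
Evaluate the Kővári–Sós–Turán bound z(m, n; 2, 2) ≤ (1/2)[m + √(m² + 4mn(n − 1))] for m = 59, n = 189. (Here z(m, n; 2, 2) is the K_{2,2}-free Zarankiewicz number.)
z(59, 189; 2, 2) ≤ (1/2)[59 + √(59² + 4·59·189·188)] = (1/2)[59 + √8389033] = 1477.6914

Kővári–Sós–Turán: let r_1, ..., r_59 be the row sums and z = Σ r_i the total number of 1s. Each pair of columns can share at most one row with both entries 1 (else a 2×2 all-ones block appears), so Σ_i C(r_i, 2) ≤ C(189, 2) = 17766. By convexity Σ_i C(r_i, 2) ≥ 59·C(z/59, 2) = z(z − 59)/(2·59), giving z² − 59z − 59·189·188 ≤ 0 and hence z ≤ (1/2)[59 + √(3481 + 4·2096388)] = (1/2)[59 + √8389033] ≈ (1/2)(59 + 2896.3827) = 1477.6914.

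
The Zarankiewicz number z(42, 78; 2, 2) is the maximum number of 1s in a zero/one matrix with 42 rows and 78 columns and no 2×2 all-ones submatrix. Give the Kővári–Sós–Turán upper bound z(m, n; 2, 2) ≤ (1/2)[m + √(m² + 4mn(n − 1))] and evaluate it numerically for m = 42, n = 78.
z(42, 78; 2, 2) ≤ (1/2)[42 + √(42² + 4·42·78·77)] = (1/2)[42 + √1010772] = 523.6858

Kővári–Sós–Turán: let r_1, ..., r_42 be the row sums and z = Σ r_i the total number of 1s. Each pair of columns can share at most one row with both entries 1 (else a 2×2 all-ones block appears), so Σ_i C(r_i, 2) ≤ C(78, 2) = 3003. By convexity Σ_i C(r_i, 2) ≥ 42·C(z/42, 2) = z(z − 42)/(2·42), giving z² − 42z − 42·78·77 ≤ 0 and hence z ≤ (1/2)[42 + √(1764 + 4·252252)] = (1/2)[42 + √1010772] ≈ (1/2)(42 + 1005.3716) = 523.6858.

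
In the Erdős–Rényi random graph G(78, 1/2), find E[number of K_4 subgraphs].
E[# K_4] = C(78, 4) · (1/2)^C(4, 2) = 1426425 / 2^6 = 22287.890625

For each 4-subset S of vertices (there are C(78, 4) = 1426425 such S), let X_S = 1 if S induces a K_4 (all C(4, 2) = 6 edges present). Then P(X_S = 1) = (1/2)^6 = 1/64. By linearity of expectation, E[# K_4] = C(78, 4) · (1/2)^6 = 1426425 / 64 = 22287.890625.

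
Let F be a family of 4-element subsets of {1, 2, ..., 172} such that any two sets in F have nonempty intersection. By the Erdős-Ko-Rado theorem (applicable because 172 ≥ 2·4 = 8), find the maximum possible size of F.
max |F| = C(171, 3) = 818805

The Erdős-Ko-Rado theorem states: for n ≥ 2k, an intersecting family of k-subsets of an n-element set has size at most C(n − 1, k − 1), with equality for 'star' families {A ⊆ [n] : |A| = k, i ∈ A} (fix an element i). For n = 172, k = 4: C(171, 3) = 818805.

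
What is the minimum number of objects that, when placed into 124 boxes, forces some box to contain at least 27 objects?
n = (27 − 1)·124 + 1 = 3225

By the generalised pigeonhole principle, to guarantee some box contains ≥ r objects we need more than (r − 1) · k objects total. Threshold: n = (r − 1) · k + 1. With r = 27 and k = 124: n = 26 · 124 + 1 = 3224 + 1 = 3225. For n = 3224 = 26 · 124, we can put exactly 26 objects in every box, avoiding 27 in any single one — so 3225 is tight.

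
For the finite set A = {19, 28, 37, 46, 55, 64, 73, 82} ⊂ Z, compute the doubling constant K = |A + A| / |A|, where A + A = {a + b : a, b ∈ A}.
K = |A + A| / |A| = 15/8

Enumerate A + A = {a + b : a, b ∈ A}. With |A| = 8, there are |A|^2 = 64 ordered sum pairs; collecting distinct values, A + A = {38, 47, 56, 65, 74, 83, 92, 101, 110, 119, 128, 137, 146, 155, 164}, so |A + A| = 15. Thus K = 15/8. Here |A + A| = 2|A| − 1 = 15, the minimum possible — so K = 15/8 is minimal, which holds iff A is an arithmetic progression.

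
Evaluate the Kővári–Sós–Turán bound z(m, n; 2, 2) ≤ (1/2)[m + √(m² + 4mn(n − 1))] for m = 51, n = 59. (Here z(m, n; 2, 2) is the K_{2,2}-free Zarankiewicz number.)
z(51, 59; 2, 2) ≤ (1/2)[51 + √(51² + 4·51·59·58)] = (1/2)[51 + √700689] = 444.0358

Kővári–Sós–Turán: let r_1, ..., r_51 be the row sums and z = Σ r_i the total number of 1s. Each pair of columns can share at most one row with both entries 1 (else a 2×2 all-ones block appears), so Σ_i C(r_i, 2) ≤ C(59, 2) = 1711. By convexity Σ_i C(r_i, 2) ≥ 51·C(z/51, 2) = z(z − 51)/(2·51), giving z² − 51z − 51·59·58 ≤ 0 and hence z ≤ (1/2)[51 + √(2601 + 4·174522)] = (1/2)[51 + √700689] ≈ (1/2)(51 + 837.0717) = 444.0358.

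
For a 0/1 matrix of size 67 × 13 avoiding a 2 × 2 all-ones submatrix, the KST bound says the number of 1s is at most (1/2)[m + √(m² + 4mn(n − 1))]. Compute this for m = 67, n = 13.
z(67, 13; 2, 2) ≤ (1/2)[67 + √(67² + 4·67·13·12)] = (1/2)[67 + √46297] = 141.0837

Kővári–Sós–Turán: let r_1, ..., r_67 be the row sums and z = Σ r_i the total number of 1s. Each pair of columns can share at most one row with both entries 1 (else a 2×2 all-ones block appears), so Σ_i C(r_i, 2) ≤ C(13, 2) = 78. By convexity Σ_i C(r_i, 2) ≥ 67·C(z/67, 2) = z(z − 67)/(2·67), giving z² − 67z − 67·13·12 ≤ 0 and hence z ≤ (1/2)[67 + √(4489 + 4·10452)] = (1/2)[67 + √46297] ≈ (1/2)(67 + 215.1674) = 141.0837.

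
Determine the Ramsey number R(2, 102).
R(2, 102) = 102

R(2, k) = k for all k ≥ 2: in a 2-colouring of K_k, either some edge is red (a red K_2) or all edges are blue (a blue K_k). And K_{101} coloured all-blue has no blue K_102, so R(2, 102) > 101. Hence R(2, 102) = 102.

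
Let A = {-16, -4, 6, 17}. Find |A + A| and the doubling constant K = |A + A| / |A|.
K = |A + A| / |A| = 10/4 = 5/2

Enumerate A + A = {a + b : a, b ∈ A}. With |A| = 4, there are |A|^2 = 16 ordered sum pairs; collecting distinct values, A + A = {-32, -20, -10, -8, 1, 2, 12, 13, 23, 34}, so |A + A| = 10. Thus K = 10/4 = 5/2. For comparison, the minimum possible |A + A| over all 4-element sets is 2·4 − 1 = 7 (so min K = 7/4), attained only by arithmetic progressions.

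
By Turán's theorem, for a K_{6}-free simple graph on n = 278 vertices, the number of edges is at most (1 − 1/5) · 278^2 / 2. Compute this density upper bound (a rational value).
Turán density bound = (4/5) · 278^2/2 = 154568/5 ≈ 30913.6

Turán's theorem: ex(n, K_{r+1}) is achieved by the complete r-partite Turán graph T(n, r) with parts as balanced as possible, and is at most (1 − 1/r) · n^2/2. For r = 5, n = 278: the density bound is (4/5) · 77284/2 = 154568/5 ≈ 30913.6. The integer-valued extremum is e(T(278, 5)) = 30913, which is strictly less than the density bound 154568/5 since 5 ∤ 278 (the parts of T(278, 5) cannot all be equal).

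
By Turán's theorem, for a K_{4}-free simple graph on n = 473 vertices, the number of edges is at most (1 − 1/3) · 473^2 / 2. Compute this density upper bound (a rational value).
Turán density bound = (2/3) · 473^2/2 = 223729/3 ≈ 74576.3333

Turán's theorem: ex(n, K_{r+1}) is achieved by the complete r-partite Turán graph T(n, r) with parts as balanced as possible, and is at most (1 − 1/r) · n^2/2. For r = 3, n = 473: the density bound is (2/3) · 223729/2 = 223729/3 ≈ 74576.3333. The integer-valued extremum is e(T(473, 3)) = 74576, which is strictly less than the density bound 223729/3 since 3 ∤ 473 (the parts of T(473, 3) cannot all be equal).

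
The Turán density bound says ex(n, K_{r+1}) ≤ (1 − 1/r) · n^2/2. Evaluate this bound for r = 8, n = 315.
Turán density bound = (7/8) · 315^2/2 = 694575/16 ≈ 43410.9375

Turán's theorem: ex(n, K_{r+1}) is achieved by the complete r-partite Turán graph T(n, r) with parts as balanced as possible, and is at most (1 − 1/r) · n^2/2. For r = 8, n = 315: the density bound is (7/8) · 99225/2 = 694575/16 ≈ 43410.9375. The integer-valued extremum is e(T(315, 8)) = 43410, which is strictly less than the density bound 694575/16 since 8 ∤ 315 (the parts of T(315, 8) cannot all be equal).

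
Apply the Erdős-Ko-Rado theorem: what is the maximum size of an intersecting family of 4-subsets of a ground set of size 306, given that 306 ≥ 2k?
max |F| = C(305, 3) = 4682360

Erdős-Ko-Rado (1961): when n ≥ 2k, max |F| = C(n−1, k−1). The bound is attained by the star {A : i ∈ A} for any fixed i ∈ [n]. Here C(306−1, 4−1) = C(305, 3) = 4682360.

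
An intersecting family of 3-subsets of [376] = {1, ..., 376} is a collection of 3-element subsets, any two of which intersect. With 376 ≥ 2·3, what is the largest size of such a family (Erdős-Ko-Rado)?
max |F| = C(375, 2) = 70125

The Erdős-Ko-Rado theorem states: for n ≥ 2k, an intersecting family of k-subsets of an n-element set has size at most C(n − 1, k − 1), with equality for 'star' families {A ⊆ [n] : |A| = k, i ∈ A} (fix an element i). For n = 376, k = 3: C(375, 2) = 70125.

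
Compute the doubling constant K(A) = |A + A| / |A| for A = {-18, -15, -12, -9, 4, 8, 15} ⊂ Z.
K = |A + A| / |A| = 25/7

Enumerate A + A = {a + b : a, b ∈ A}. With |A| = 7, there are |A|^2 = 49 ordered sum pairs; collecting distinct values, A + A = {-36, -33, -30, -27, -24, -21, -18, -14, -11, -10, -8, -7, -5, -4, -3, -1, 0, 3, 6, 8, 12, 16, 19, 23, 30}, so |A + A| = 25. Thus K = 25/7. For comparison, the minimum possible |A + A| over all 7-element sets is 2·7 − 1 = 13 (so min K = 13/7), attained only by arithmetic progressions.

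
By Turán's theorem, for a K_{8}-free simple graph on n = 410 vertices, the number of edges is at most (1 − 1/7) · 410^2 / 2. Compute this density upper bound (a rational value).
Turán density bound = (6/7) · 410^2/2 = 504300/7 ≈ 72042.8571

Turán's theorem: ex(n, K_{r+1}) is achieved by the complete r-partite Turán graph T(n, r) with parts as balanced as possible, and is at most (1 − 1/r) · n^2/2. For r = 7, n = 410: the density bound is (6/7) · 168100/2 = 504300/7 ≈ 72042.8571. The integer-valued extremum is e(T(410, 7)) = 72042, which is strictly less than the density bound 504300/7 since 7 ∤ 410 (the parts of T(410, 7) cannot all be equal).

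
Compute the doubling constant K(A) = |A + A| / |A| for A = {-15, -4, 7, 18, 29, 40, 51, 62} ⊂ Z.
K = |A + A| / |A| = 15/8

Enumerate A + A = {a + b : a, b ∈ A}. With |A| = 8, there are |A|^2 = 64 ordered sum pairs; collecting distinct values, A + A = {-30, -19, -8, 3, 14, 25, 36, 47, 58, 69, 80, 91, 102, 113, 124}, so |A + A| = 15. Thus K = 15/8. Here |A + A| = 2|A| − 1 = 15, the minimum possible — so K = 15/8 is minimal, which holds iff A is an arithmetic progression.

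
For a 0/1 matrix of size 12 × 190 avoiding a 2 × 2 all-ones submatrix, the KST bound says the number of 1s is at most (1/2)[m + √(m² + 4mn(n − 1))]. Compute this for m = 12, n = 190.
z(12, 190; 2, 2) ≤ (1/2)[12 + √(12² + 4·12·190·189)] = (1/2)[12 + √1723824] = 662.4724

Kővári–Sós–Turán: let r_1, ..., r_12 be the row sums and z = Σ r_i the total number of 1s. Each pair of columns can share at most one row with both entries 1 (else a 2×2 all-ones block appears), so Σ_i C(r_i, 2) ≤ C(190, 2) = 17955. By convexity Σ_i C(r_i, 2) ≥ 12·C(z/12, 2) = z(z − 12)/(2·12), giving z² − 12z − 12·190·189 ≤ 0 and hence z ≤ (1/2)[12 + √(144 + 4·430920)] = (1/2)[12 + √1723824] ≈ (1/2)(12 + 1312.9448) = 662.4724.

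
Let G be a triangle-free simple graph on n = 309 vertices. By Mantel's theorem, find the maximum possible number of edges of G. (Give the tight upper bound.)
ex(309, K_3) = ⌊309^2/4⌋ = 23870

Mantel (1907): a triangle-free graph on n vertices has at most ⌊n^2/4⌋ edges, with equality for the complete bipartite graph K_{⌊n/2⌋, ⌈n/2⌉}. For n = 309: ⌊309^2/4⌋ = ⌊95481/4⌋ = 23870. The extremal graph is K_{154, 155}, which has 154·155 = 23870 edges.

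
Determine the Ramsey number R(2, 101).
R(2, 101) = 101

R(2, k) = k for all k ≥ 2: in a 2-colouring of K_k, either some edge is red (a red K_2) or all edges are blue (a blue K_k). And K_{100} coloured all-blue has no blue K_101, so R(2, 101) > 100. Hence R(2, 101) = 101.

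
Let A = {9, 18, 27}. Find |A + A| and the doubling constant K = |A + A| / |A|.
K = |A + A| / |A| = 5/3

Enumerate A + A = {a + b : a, b ∈ A}. With |A| = 3, there are |A|^2 = 9 ordered sum pairs; collecting distinct values, A + A = {18, 27, 36, 45, 54}, so |A + A| = 5. Thus K = 5/3. Here |A + A| = 2|A| − 1 = 5, the minimum possible — so K = 5/3 is minimal, which holds iff A is an arithmetic progression.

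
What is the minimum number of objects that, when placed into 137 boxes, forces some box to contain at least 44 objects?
n = (44 − 1)·137 + 1 = 5892

By the generalised pigeonhole principle, to guarantee some box contains ≥ r objects we need more than (r − 1) · k objects total. Threshold: n = (r − 1) · k + 1. With r = 44 and k = 137: n = 43 · 137 + 1 = 5891 + 1 = 5892. For n = 5891 = 43 · 137, we can put exactly 43 objects in every box, avoiding 44 in any single one — so 5892 is tight.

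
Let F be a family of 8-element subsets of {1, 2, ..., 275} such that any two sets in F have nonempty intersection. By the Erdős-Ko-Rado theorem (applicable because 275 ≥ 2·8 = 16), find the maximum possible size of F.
max |F| = C(274, 7) = 21294708845904

The Erdős-Ko-Rado theorem states: for n ≥ 2k, an intersecting family of k-subsets of an n-element set has size at most C(n − 1, k − 1), with equality for 'star' families {A ⊆ [n] : |A| = k, i ∈ A} (fix an element i). For n = 275, k = 8: C(274, 7) = 21294708845904.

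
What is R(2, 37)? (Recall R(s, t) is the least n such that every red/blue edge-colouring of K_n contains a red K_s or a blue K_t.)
R(2, 37) = 37

R(2, k) = k for all k ≥ 2: in a 2-colouring of K_k, either some edge is red (a red K_2) or all edges are blue (a blue K_k). And K_{36} coloured all-blue has no blue K_37, so R(2, 37) > 36. Hence R(2, 37) = 37.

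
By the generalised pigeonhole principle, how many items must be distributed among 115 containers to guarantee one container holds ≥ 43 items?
n = (43 − 1)·115 + 1 = 4831

By the generalised pigeonhole principle, to guarantee some box contains ≥ r objects we need more than (r − 1) · k objects total. Threshold: n = (r − 1) · k + 1. With r = 43 and k = 115: n = 42 · 115 + 1 = 4830 + 1 = 4831. For n = 4830 = 42 · 115, we can put exactly 42 objects in every box, avoiding 43 in any single one — so 4831 is tight.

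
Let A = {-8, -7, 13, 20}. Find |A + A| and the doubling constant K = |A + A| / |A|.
K = |A + A| / |A| = 10/4 = 5/2

Enumerate A + A = {a + b : a, b ∈ A}. With |A| = 4, there are |A|^2 = 16 ordered sum pairs; collecting distinct values, A + A = {-16, -15, -14, 5, 6, 12, 13, 26, 33, 40}, so |A + A| = 10. Thus K = 10/4 = 5/2. For comparison, the minimum possible |A + A| over all 4-element sets is 2·4 − 1 = 7 (so min K = 7/4), attained only by arithmetic progressions.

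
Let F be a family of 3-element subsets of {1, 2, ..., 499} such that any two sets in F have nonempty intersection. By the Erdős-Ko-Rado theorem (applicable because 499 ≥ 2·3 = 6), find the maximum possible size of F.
max |F| = C(498, 2) = 123753

Erdős-Ko-Rado (1961): when n ≥ 2k, max |F| = C(n−1, k−1). The bound is attained by the star {A : i ∈ A} for any fixed i ∈ [n]. Here C(499−1, 3−1) = C(498, 2) = 123753.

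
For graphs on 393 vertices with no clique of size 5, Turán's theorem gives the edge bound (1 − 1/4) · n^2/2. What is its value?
Turán density bound = (3/4) · 393^2/2 = 463347/8 ≈ 57918.375

Turán's theorem: ex(n, K_{r+1}) is achieved by the complete r-partite Turán graph T(n, r) with parts as balanced as possible, and is at most (1 − 1/r) · n^2/2. For r = 4, n = 393: the density bound is (3/4) · 154449/2 = 463347/8 ≈ 57918.375. The integer-valued extremum is e(T(393, 4)) = 57918, which is strictly less than the density bound 463347/8 since 4 ∤ 393 (the parts of T(393, 4) cannot all be equal).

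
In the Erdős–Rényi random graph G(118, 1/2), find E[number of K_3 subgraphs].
E[# K_3] = C(118, 3) · (1/2)^C(3, 2) = 266916 / 2^3 = 66729/2 = 33364.5

For each 3-subset S of vertices (there are C(118, 3) = 266916 such S), let X_S = 1 if S induces a K_3 (all C(3, 2) = 3 edges present). Then P(X_S = 1) = (1/2)^3 = 1/8. By linearity of expectation, E[# K_3] = C(118, 3) · (1/2)^3 = 266916 / 8 = 66729/2 = 33364.5.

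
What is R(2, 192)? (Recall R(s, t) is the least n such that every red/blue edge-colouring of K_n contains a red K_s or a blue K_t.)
R(2, 192) = 192

R(2, k) = k for all k ≥ 2: in a 2-colouring of K_k, either some edge is red (a red K_2) or all edges are blue (a blue K_k). And K_{191} coloured all-blue has no blue K_192, so R(2, 192) > 191. Hence R(2, 192) = 192.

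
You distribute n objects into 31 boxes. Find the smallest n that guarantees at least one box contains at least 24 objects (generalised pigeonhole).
n = (24 − 1)·31 + 1 = 714

By the generalised pigeonhole principle, to guarantee some box contains ≥ r objects we need more than (r − 1) · k objects total. Threshold: n = (r − 1) · k + 1. With r = 24 and k = 31: n = 23 · 31 + 1 = 713 + 1 = 714. For n = 713 = 23 · 31, we can put exactly 23 objects in every box, avoiding 24 in any single one — so 714 is tight.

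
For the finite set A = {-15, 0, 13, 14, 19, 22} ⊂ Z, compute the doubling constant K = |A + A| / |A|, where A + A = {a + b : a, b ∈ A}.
K = |A + A| / |A| = 21/6 = 7/2

Enumerate A + A = {a + b : a, b ∈ A}. With |A| = 6, there are |A|^2 = 36 ordered sum pairs; collecting distinct values, A + A = {-30, -15, -2, -1, 0, 4, 7, 13, 14, 19, 22, 26, 27, 28, 32, 33, 35, 36, 38, 41, 44}, so |A + A| = 21. Thus K = 21/6 = 7/2. For comparison, the minimum possible |A + A| over all 6-element sets is 2·6 − 1 = 11 (so min K = 11/6), attained only by arithmetic progressions.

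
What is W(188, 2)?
W(188, 2) = 188 + 1 = 189

A 2-term AP is any pair of integers, so a monochromatic 2-AP exists iff some colour is used at least twice. With 188 colours, the colouring i ↦ i on {1, ..., 188} uses each colour once, avoiding any monochromatic pair, so W(188, 2) > 188. For {1, ..., 189}, pigeonhole forces two integers of the same colour, which form a monochromatic 2-AP. Hence W(188, 2) = 189.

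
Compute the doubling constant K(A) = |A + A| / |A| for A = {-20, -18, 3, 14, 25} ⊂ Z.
K = |A + A| / |A| = 14/5

Enumerate A + A = {a + b : a, b ∈ A}. With |A| = 5, there are |A|^2 = 25 ordered sum pairs; collecting distinct values, A + A = {-40, -38, -36, -17, -15, -6, -4, 5, 6, 7, 17, 28, 39, 50}, so |A + A| = 14. Thus K = 14/5. For comparison, the minimum possible |A + A| over all 5-element sets is 2·5 − 1 = 9 (so min K = 9/5), attained only by arithmetic progressions.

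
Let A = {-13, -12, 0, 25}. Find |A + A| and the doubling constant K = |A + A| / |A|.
K = |A + A| / |A| = 10/4 = 5/2

Enumerate A + A = {a + b : a, b ∈ A}. With |A| = 4, there are |A|^2 = 16 ordered sum pairs; collecting distinct values, A + A = {-26, -25, -24, -13, -12, 0, 12, 13, 25, 50}, so |A + A| = 10. Thus K = 10/4 = 5/2. For comparison, the minimum possible |A + A| over all 4-element sets is 2·4 − 1 = 7 (so min K = 7/4), attained only by arithmetic progressions.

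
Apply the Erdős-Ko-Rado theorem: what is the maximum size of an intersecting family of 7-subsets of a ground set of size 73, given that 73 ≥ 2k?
max |F| = C(72, 6) = 156238908

The Erdős-Ko-Rado theorem states: for n ≥ 2k, an intersecting family of k-subsets of an n-element set has size at most C(n − 1, k − 1), with equality for 'star' families {A ⊆ [n] : |A| = k, i ∈ A} (fix an element i). For n = 73, k = 7: C(72, 6) = 156238908.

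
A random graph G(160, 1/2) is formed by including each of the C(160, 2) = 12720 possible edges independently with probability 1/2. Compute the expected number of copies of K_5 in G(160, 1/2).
E[# K_5] = C(160, 5) · (1/2)^C(5, 2) = 820384032 / 2^10 = 25637001/32 = 801156.28125

For each 5-subset S of vertices (there are C(160, 5) = 820384032 such S), let X_S = 1 if S induces a K_5 (all C(5, 2) = 10 edges present). Then P(X_S = 1) = (1/2)^10 = 1/1024. By linearity of expectation, E[# K_5] = C(160, 5) · (1/2)^10 = 820384032 / 1024 = 25637001/32 = 801156.28125.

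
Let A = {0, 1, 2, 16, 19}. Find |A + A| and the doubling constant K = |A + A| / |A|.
K = |A + A| / |A| = 14/5

Enumerate A + A = {a + b : a, b ∈ A}. With |A| = 5, there are |A|^2 = 25 ordered sum pairs; collecting distinct values, A + A = {0, 1, 2, 3, 4, 16, 17, 18, 19, 20, 21, 32, 35, 38}, so |A + A| = 14. Thus K = 14/5. For comparison, the minimum possible |A + A| over all 5-element sets is 2·5 − 1 = 9 (so min K = 9/5), attained only by arithmetic progressions.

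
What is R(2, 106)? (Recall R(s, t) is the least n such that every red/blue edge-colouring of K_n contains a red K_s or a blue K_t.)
R(2, 106) = 106

R(2, k) = k for all k ≥ 2: in a 2-colouring of K_k, either some edge is red (a red K_2) or all edges are blue (a blue K_k). And K_{105} coloured all-blue has no blue K_106, so R(2, 106) > 105. Hence R(2, 106) = 106.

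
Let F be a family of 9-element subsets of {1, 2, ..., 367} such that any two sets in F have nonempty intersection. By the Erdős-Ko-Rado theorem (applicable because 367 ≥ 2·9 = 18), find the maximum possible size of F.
max |F| = C(366, 8) = 7393909947633495

The Erdős-Ko-Rado theorem states: for n ≥ 2k, an intersecting family of k-subsets of an n-element set has size at most C(n − 1, k − 1), with equality for 'star' families {A ⊆ [n] : |A| = k, i ∈ A} (fix an element i). For n = 367, k = 9: C(366, 8) = 7393909947633495.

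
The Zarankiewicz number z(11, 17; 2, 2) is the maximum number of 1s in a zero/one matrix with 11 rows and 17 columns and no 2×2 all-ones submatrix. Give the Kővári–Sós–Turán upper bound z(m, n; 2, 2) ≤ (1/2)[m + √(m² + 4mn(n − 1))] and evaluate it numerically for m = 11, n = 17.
z(11, 17; 2, 2) ≤ (1/2)[11 + √(11² + 4·11·17·16)] = (1/2)[11 + √12089] = 60.475

Kővári–Sós–Turán: let r_1, ..., r_11 be the row sums and z = Σ r_i the total number of 1s. Each pair of columns can share at most one row with both entries 1 (else a 2×2 all-ones block appears), so Σ_i C(r_i, 2) ≤ C(17, 2) = 136. By convexity Σ_i C(r_i, 2) ≥ 11·C(z/11, 2) = z(z − 11)/(2·11), giving z² − 11z − 11·17·16 ≤ 0 and hence z ≤ (1/2)[11 + √(121 + 4·2992)] = (1/2)[11 + √12089] ≈ (1/2)(11 + 109.95) = 60.475.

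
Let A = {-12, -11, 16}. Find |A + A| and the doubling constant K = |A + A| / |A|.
K = |A + A| / |A| = 6/3 = 2

Enumerate A + A = {a + b : a, b ∈ A}. With |A| = 3, there are |A|^2 = 9 ordered sum pairs; collecting distinct values, A + A = {-24, -23, -22, 4, 5, 32}, so |A + A| = 6. Thus K = 6/3 = 2. For comparison, the minimum possible |A + A| over all 3-element sets is 2·3 − 1 = 5 (so min K = 5/3), attained only by arithmetic progressions.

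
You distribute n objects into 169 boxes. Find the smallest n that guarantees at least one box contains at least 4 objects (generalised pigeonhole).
n = (4 − 1)·169 + 1 = 508

By the generalised pigeonhole principle, to guarantee some box contains ≥ r objects we need more than (r − 1) · k objects total. Threshold: n = (r − 1) · k + 1. With r = 4 and k = 169: n = 3 · 169 + 1 = 507 + 1 = 508. For n = 507 = 3 · 169, we can put exactly 3 objects in every box, avoiding 4 in any single one — so 508 is tight.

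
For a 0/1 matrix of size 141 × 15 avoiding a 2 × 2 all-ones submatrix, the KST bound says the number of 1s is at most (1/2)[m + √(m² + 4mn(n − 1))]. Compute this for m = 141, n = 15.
z(141, 15; 2, 2) ≤ (1/2)[141 + √(141² + 4·141·15·14)] = (1/2)[141 + √138321] = 256.4577

Kővári–Sós–Turán: let r_1, ..., r_141 be the row sums and z = Σ r_i the total number of 1s. Each pair of columns can share at most one row with both entries 1 (else a 2×2 all-ones block appears), so Σ_i C(r_i, 2) ≤ C(15, 2) = 105. By convexity Σ_i C(r_i, 2) ≥ 141·C(z/141, 2) = z(z − 141)/(2·141), giving z² − 141z − 141·15·14 ≤ 0 and hence z ≤ (1/2)[141 + √(19881 + 4·29610)] = (1/2)[141 + √138321] ≈ (1/2)(141 + 371.9153) = 256.4577.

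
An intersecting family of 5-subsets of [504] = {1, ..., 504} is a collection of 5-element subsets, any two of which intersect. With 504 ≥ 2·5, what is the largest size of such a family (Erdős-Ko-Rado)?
max |F| = C(503, 4) = 2635531375

The Erdős-Ko-Rado theorem states: for n ≥ 2k, an intersecting family of k-subsets of an n-element set has size at most C(n − 1, k − 1), with equality for 'star' families {A ⊆ [n] : |A| = k, i ∈ A} (fix an element i). For n = 504, k = 5: C(503, 4) = 2635531375.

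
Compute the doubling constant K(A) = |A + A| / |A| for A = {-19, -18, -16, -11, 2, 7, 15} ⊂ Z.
K = |A + A| / |A| = 25/7

Enumerate A + A = {a + b : a, b ∈ A}. With |A| = 7, there are |A|^2 = 49 ordered sum pairs; collecting distinct values, A + A = {-38, -37, -36, -35, -34, -32, -30, -29, -27, -22, -17, -16, -14, -12, -11, -9, -4, -3, -1, 4, 9, 14, 17, 22, 30}, so |A + A| = 25. Thus K = 25/7. For comparison, the minimum possible |A + A| over all 7-element sets is 2·7 − 1 = 13 (so min K = 13/7), attained only by arithmetic progressions.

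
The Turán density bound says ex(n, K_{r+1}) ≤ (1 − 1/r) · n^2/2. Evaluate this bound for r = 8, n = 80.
Turán density bound = (7/8) · 80^2/2 = 2800

Turán's theorem: ex(n, K_{r+1}) is achieved by the complete r-partite Turán graph T(n, r) with parts as balanced as possible, and is at most (1 − 1/r) · n^2/2. For r = 8, n = 80: the density bound is (7/8) · 6400/2 = 2800. Since 8 ∣ 80, the Turán graph T(80, 8) has parts of equal size 10, and its edge count e(T(80, 8)) = 2800 attains the density bound exactly.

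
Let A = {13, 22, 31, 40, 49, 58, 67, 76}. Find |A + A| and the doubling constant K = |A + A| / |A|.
K = |A + A| / |A| = 15/8

Enumerate A + A = {a + b : a, b ∈ A}. With |A| = 8, there are |A|^2 = 64 ordered sum pairs; collecting distinct values, A + A = {26, 35, 44, 53, 62, 71, 80, 89, 98, 107, 116, 125, 134, 143, 152}, so |A + A| = 15. Thus K = 15/8. Here |A + A| = 2|A| − 1 = 15, the minimum possible — so K = 15/8 is minimal, which holds iff A is an arithmetic progression.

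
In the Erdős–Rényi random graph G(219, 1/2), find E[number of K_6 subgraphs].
E[# K_6] = C(219, 6) · (1/2)^C(6, 2) = 142999273242 / 2^15 = 71499636621/16384 ≈ 4363991.492981

For each 6-subset S of vertices (there are C(219, 6) = 142999273242 such S), let X_S = 1 if S induces a K_6 (all C(6, 2) = 15 edges present). Then P(X_S = 1) = (1/2)^15 = 1/32768. By linearity of expectation, E[# K_6] = C(219, 6) · (1/2)^15 = 142999273242 / 32768 = 71499636621/16384 ≈ 4363991.492981.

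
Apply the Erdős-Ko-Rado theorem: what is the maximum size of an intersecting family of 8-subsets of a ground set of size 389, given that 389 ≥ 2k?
max |F| = C(388, 7) = 248744535954816

The Erdős-Ko-Rado theorem states: for n ≥ 2k, an intersecting family of k-subsets of an n-element set has size at most C(n − 1, k − 1), with equality for 'star' families {A ⊆ [n] : |A| = k, i ∈ A} (fix an element i). For n = 389, k = 8: C(388, 7) = 248744535954816.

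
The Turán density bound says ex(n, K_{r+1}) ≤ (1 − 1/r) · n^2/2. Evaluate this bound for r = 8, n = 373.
Turán density bound = (7/8) · 373^2/2 = 973903/16 ≈ 60868.9375

Turán's theorem: ex(n, K_{r+1}) is achieved by the complete r-partite Turán graph T(n, r) with parts as balanced as possible, and is at most (1 − 1/r) · n^2/2. For r = 8, n = 373: the density bound is (7/8) · 139129/2 = 973903/16 ≈ 60868.9375. The integer-valued extremum is e(T(373, 8)) = 60868, which is strictly less than the density bound 973903/16 since 8 ∤ 373 (the parts of T(373, 8) cannot all be equal).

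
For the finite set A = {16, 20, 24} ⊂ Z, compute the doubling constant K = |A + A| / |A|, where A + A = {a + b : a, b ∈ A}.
K = |A + A| / |A| = 5/3

Enumerate A + A = {a + b : a, b ∈ A}. With |A| = 3, there are |A|^2 = 9 ordered sum pairs; collecting distinct values, A + A = {32, 36, 40, 44, 48}, so |A + A| = 5. Thus K = 5/3. Here |A + A| = 2|A| − 1 = 5, the minimum possible — so K = 5/3 is minimal, which holds iff A is an arithmetic progression.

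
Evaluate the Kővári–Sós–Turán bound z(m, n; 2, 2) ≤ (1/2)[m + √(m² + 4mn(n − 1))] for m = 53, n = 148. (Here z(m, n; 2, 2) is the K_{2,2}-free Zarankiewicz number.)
z(53, 148; 2, 2) ≤ (1/2)[53 + √(53² + 4·53·148·147)] = (1/2)[53 + √4615081] = 1100.637

Kővári–Sós–Turán: let r_1, ..., r_53 be the row sums and z = Σ r_i the total number of 1s. Each pair of columns can share at most one row with both entries 1 (else a 2×2 all-ones block appears), so Σ_i C(r_i, 2) ≤ C(148, 2) = 10878. By convexity Σ_i C(r_i, 2) ≥ 53·C(z/53, 2) = z(z − 53)/(2·53), giving z² − 53z − 53·148·147 ≤ 0 and hence z ≤ (1/2)[53 + √(2809 + 4·1153068)] = (1/2)[53 + √4615081] ≈ (1/2)(53 + 2148.274) = 1100.637.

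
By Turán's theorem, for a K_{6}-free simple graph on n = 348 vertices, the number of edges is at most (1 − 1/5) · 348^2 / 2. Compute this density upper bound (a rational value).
Turán density bound = (4/5) · 348^2/2 = 242208/5 ≈ 48441.6

Turán's theorem: ex(n, K_{r+1}) is achieved by the complete r-partite Turán graph T(n, r) with parts as balanced as possible, and is at most (1 − 1/r) · n^2/2. For r = 5, n = 348: the density bound is (4/5) · 121104/2 = 242208/5 ≈ 48441.6. The integer-valued extremum is e(T(348, 5)) = 48441, which is strictly less than the density bound 242208/5 since 5 ∤ 348 (the parts of T(348, 5) cannot all be equal).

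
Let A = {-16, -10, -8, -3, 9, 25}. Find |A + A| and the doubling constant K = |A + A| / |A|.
K = |A + A| / |A| = 21/6 = 7/2

Enumerate A + A = {a + b : a, b ∈ A}. With |A| = 6, there are |A|^2 = 36 ordered sum pairs; collecting distinct values, A + A = {-32, -26, -24, -20, -19, -18, -16, -13, -11, -7, -6, -1, 1, 6, 9, 15, 17, 18, 22, 34, 50}, so |A + A| = 21. Thus K = 21/6 = 7/2. For comparison, the minimum possible |A + A| over all 6-element sets is 2·6 − 1 = 11 (so min K = 11/6), attained only by arithmetic progressions.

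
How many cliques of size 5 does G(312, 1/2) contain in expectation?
E[# K_5] = C(312, 5) · (1/2)^C(5, 2) = 23856384552 / 2^10 = 2982048069/128 = 23297250.5390625

For each 5-subset S of vertices (there are C(312, 5) = 23856384552 such S), let X_S = 1 if S induces a K_5 (all C(5, 2) = 10 edges present). Then P(X_S = 1) = (1/2)^10 = 1/1024. By linearity of expectation, E[# K_5] = C(312, 5) · (1/2)^10 = 23856384552 / 1024 = 2982048069/128 = 23297250.5390625.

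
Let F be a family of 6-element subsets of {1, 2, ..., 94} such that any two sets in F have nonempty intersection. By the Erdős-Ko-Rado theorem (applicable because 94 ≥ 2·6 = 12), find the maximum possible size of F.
max |F| = C(93, 5) = 51971283

Erdős-Ko-Rado (1961): when n ≥ 2k, max |F| = C(n−1, k−1). The bound is attained by the star {A : i ∈ A} for any fixed i ∈ [n]. Here C(94−1, 6−1) = C(93, 5) = 51971283.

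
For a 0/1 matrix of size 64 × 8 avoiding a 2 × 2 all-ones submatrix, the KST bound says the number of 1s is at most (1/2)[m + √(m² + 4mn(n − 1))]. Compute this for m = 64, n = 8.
z(64, 8; 2, 2) ≤ (1/2)[64 + √(64² + 4·64·8·7)] = (1/2)[64 + √18432] = 99.8823

Kővári–Sós–Turán: let r_1, ..., r_64 be the row sums and z = Σ r_i the total number of 1s. Each pair of columns can share at most one row with both entries 1 (else a 2×2 all-ones block appears), so Σ_i C(r_i, 2) ≤ C(8, 2) = 28. By convexity Σ_i C(r_i, 2) ≥ 64·C(z/64, 2) = z(z − 64)/(2·64), giving z² − 64z − 64·8·7 ≤ 0 and hence z ≤ (1/2)[64 + √(4096 + 4·3584)] = (1/2)[64 + √18432] ≈ (1/2)(64 + 135.7645) = 99.8823.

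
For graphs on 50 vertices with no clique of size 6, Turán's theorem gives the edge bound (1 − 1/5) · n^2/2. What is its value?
Turán density bound = (4/5) · 50^2/2 = 1000

Turán's theorem: ex(n, K_{r+1}) is achieved by the complete r-partite Turán graph T(n, r) with parts as balanced as possible, and is at most (1 − 1/r) · n^2/2. For r = 5, n = 50: the density bound is (4/5) · 2500/2 = 1000. Since 5 ∣ 50, the Turán graph T(50, 5) has parts of equal size 10, and its edge count e(T(50, 5)) = 1000 attains the density bound exactly.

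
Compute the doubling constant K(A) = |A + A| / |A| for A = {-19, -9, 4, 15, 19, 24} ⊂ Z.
K = |A + A| / |A| = 21/6 = 7/2

Enumerate A + A = {a + b : a, b ∈ A}. With |A| = 6, there are |A|^2 = 36 ordered sum pairs; collecting distinct values, A + A = {-38, -28, -18, -15, -5, -4, 0, 5, 6, 8, 10, 15, 19, 23, 28, 30, 34, 38, 39, 43, 48}, so |A + A| = 21. Thus K = 21/6 = 7/2. For comparison, the minimum possible |A + A| over all 6-element sets is 2·6 − 1 = 11 (so min K = 11/6), attained only by arithmetic progressions.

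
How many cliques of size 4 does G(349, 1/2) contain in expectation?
E[# K_4] = C(349, 4) · (1/2)^C(4, 2) = 607573751 / 2^6 = 9493339.859375

For each 4-subset S of vertices (there are C(349, 4) = 607573751 such S), let X_S = 1 if S induces a K_4 (all C(4, 2) = 6 edges present). Then P(X_S = 1) = (1/2)^6 = 1/64. By linearity of expectation, E[# K_4] = C(349, 4) · (1/2)^6 = 607573751 / 64 = 9493339.859375.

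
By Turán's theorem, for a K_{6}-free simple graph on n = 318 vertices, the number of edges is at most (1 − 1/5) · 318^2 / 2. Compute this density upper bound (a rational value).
Turán density bound = (4/5) · 318^2/2 = 202248/5 ≈ 40449.6

Turán's theorem: ex(n, K_{r+1}) is achieved by the complete r-partite Turán graph T(n, r) with parts as balanced as possible, and is at most (1 − 1/r) · n^2/2. For r = 5, n = 318: the density bound is (4/5) · 101124/2 = 202248/5 ≈ 40449.6. The integer-valued extremum is e(T(318, 5)) = 40449, which is strictly less than the density bound 202248/5 since 5 ∤ 318 (the parts of T(318, 5) cannot all be equal).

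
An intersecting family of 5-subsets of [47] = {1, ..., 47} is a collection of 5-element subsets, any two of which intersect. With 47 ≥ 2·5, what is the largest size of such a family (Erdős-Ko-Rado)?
max |F| = C(46, 4) = 163185

The Erdős-Ko-Rado theorem states: for n ≥ 2k, an intersecting family of k-subsets of an n-element set has size at most C(n − 1, k − 1), with equality for 'star' families {A ⊆ [n] : |A| = k, i ∈ A} (fix an element i). For n = 47, k = 5: C(46, 4) = 163185.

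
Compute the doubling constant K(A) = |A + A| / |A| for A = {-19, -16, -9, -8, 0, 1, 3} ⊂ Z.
K = |A + A| / |A| = 24/7

Enumerate A + A = {a + b : a, b ∈ A}. With |A| = 7, there are |A|^2 = 49 ordered sum pairs; collecting distinct values, A + A = {-38, -35, -32, -28, -27, -25, -24, -19, -18, -17, -16, -15, -13, -9, -8, -7, -6, -5, 0, 1, 2, 3, 4, 6}, so |A + A| = 24. Thus K = 24/7. For comparison, the minimum possible |A + A| over all 7-element sets is 2·7 − 1 = 13 (so min K = 13/7), attained only by arithmetic progressions.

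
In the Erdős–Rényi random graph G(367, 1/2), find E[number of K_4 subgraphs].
E[# K_4] = C(367, 4) · (1/2)^C(4, 2) = 743584205 / 2^6 = 11618503.203125

For each 4-subset S of vertices (there are C(367, 4) = 743584205 such S), let X_S = 1 if S induces a K_4 (all C(4, 2) = 6 edges present). Then P(X_S = 1) = (1/2)^6 = 1/64. By linearity of expectation, E[# K_4] = C(367, 4) · (1/2)^6 = 743584205 / 64 = 11618503.203125.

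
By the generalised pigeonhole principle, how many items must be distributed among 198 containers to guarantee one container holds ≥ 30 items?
n = (30 − 1)·198 + 1 = 5743

By the generalised pigeonhole principle, to guarantee some box contains ≥ r objects we need more than (r − 1) · k objects total. Threshold: n = (r − 1) · k + 1. With r = 30 and k = 198: n = 29 · 198 + 1 = 5742 + 1 = 5743. For n = 5742 = 29 · 198, we can put exactly 29 objects in every box, avoiding 30 in any single one — so 5743 is tight.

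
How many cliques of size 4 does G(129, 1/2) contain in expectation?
E[# K_4] = C(129, 4) · (1/2)^C(4, 2) = 11009376 / 2^6 = 344043/2 = 172021.5

For each 4-subset S of vertices (there are C(129, 4) = 11009376 such S), let X_S = 1 if S induces a K_4 (all C(4, 2) = 6 edges present). Then P(X_S = 1) = (1/2)^6 = 1/64. By linearity of expectation, E[# K_4] = C(129, 4) · (1/2)^6 = 11009376 / 64 = 344043/2 = 172021.5.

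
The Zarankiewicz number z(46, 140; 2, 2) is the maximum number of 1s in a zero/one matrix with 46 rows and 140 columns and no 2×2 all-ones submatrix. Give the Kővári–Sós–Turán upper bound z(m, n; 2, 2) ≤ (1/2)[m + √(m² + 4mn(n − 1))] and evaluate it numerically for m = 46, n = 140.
z(46, 140; 2, 2) ≤ (1/2)[46 + √(46² + 4·46·140·139)] = (1/2)[46 + √3582756] = 969.4085

Kővári–Sós–Turán: let r_1, ..., r_46 be the row sums and z = Σ r_i the total number of 1s. Each pair of columns can share at most one row with both entries 1 (else a 2×2 all-ones block appears), so Σ_i C(r_i, 2) ≤ C(140, 2) = 9730. By convexity Σ_i C(r_i, 2) ≥ 46·C(z/46, 2) = z(z − 46)/(2·46), giving z² − 46z − 46·140·139 ≤ 0 and hence z ≤ (1/2)[46 + √(2116 + 4·895160)] = (1/2)[46 + √3582756] ≈ (1/2)(46 + 1892.8169) = 969.4085.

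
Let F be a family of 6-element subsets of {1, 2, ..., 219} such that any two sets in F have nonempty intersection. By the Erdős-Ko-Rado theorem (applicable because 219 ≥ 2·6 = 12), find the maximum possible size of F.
max |F| = C(218, 5) = 3917788308

The Erdős-Ko-Rado theorem states: for n ≥ 2k, an intersecting family of k-subsets of an n-element set has size at most C(n − 1, k − 1), with equality for 'star' families {A ⊆ [n] : |A| = k, i ∈ A} (fix an element i). For n = 219, k = 6: C(218, 5) = 3917788308.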